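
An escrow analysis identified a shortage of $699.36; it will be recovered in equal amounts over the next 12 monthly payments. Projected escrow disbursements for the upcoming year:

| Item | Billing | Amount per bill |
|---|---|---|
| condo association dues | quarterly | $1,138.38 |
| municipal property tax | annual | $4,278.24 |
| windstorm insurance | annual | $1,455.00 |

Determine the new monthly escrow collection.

Condo association dues: $1,138.38 × 4 = $4,553.52/yr
Municipal property tax: $4,278.24/yr
Windstorm insurance: $1,455.00/yr
Yearly total = $10,286.76
Monthly = $10,286.76 / 12 = $857.23
Shortage per month = $699.36 ÷ 12 = $58.28
New monthly escrow = $857.23 + $58.28 = $915.51

$915.51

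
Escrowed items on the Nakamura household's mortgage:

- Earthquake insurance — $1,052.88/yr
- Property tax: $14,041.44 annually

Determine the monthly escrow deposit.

Earthquake insurance = $1,052.88 annually
Property tax = $14,041.44 annually
Combined annual = $1,052.88 + $14,041.44 = $15,094.32
Per month = $15,094.32 ÷ 12 = $1,257.86

$1,257.86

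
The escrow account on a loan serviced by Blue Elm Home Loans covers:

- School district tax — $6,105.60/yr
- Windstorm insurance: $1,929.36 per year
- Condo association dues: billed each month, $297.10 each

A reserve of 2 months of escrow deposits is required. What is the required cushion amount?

$1,933.36

School district tax: $6,105.60
Windstorm insurance: $1,929.36
Condo association dues: $297.10 × 12 = $3,565.20
Annual escrow total = $11,600.16
Monthly = $11,600.16 ÷ 12 = $966.68
Reserve = 2 × $966.68 = $1,933.36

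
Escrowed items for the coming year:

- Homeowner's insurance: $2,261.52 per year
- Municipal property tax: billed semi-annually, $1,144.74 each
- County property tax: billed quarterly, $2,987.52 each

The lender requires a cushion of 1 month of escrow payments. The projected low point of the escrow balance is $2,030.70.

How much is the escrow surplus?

$655.61

Homeowner's insurance = $2,261.52
Municipal property tax = $1,144.74 × 2 = $2,289.48
County property tax = $2,987.52 × 4 = $11,950.08
Total annual escrow = $16,501.08
Monthly = $16,501.08 / 12 = $1,375.09
Required reserve = 1 × $1,375.09 = $1,375.09
Surplus = $2,030.70 − $1,375.09 = $655.61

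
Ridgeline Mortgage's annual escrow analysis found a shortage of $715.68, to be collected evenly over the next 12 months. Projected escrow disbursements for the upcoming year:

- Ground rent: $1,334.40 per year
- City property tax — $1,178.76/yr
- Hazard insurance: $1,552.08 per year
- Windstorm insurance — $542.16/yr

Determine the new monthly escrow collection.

$443.59

Ground rent = $1,334.40/yr
City property tax = $1,178.76/yr
Hazard insurance = $1,552.08/yr
Windstorm insurance = $542.16/yr
Annual escrow total = $4,607.40
Per month = $4,607.40 / 12 = $383.95
Monthly shortage recovery: $715.68 / 12 = $59.64
New monthly escrow = $383.95 + $59.64 = $443.59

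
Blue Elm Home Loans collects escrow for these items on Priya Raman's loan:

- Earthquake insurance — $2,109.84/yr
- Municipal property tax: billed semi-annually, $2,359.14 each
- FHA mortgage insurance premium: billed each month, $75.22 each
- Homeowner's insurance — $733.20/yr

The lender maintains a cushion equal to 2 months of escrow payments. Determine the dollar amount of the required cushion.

Earthquake insurance = $2,109.84
Municipal property tax = $2,359.14 × 2 = $4,718.28
FHA mortgage insurance premium = $75.22 × 12 = $902.64
Homeowner's insurance = $733.20
Annual escrow total = $2,109.84 + $4,718.28 + $902.64 + $733.20 = $8,463.96
Per month = $8,463.96 ÷ 12 = $705.33
Cushion = 2 × $705.33 = $1,410.66

$1,410.66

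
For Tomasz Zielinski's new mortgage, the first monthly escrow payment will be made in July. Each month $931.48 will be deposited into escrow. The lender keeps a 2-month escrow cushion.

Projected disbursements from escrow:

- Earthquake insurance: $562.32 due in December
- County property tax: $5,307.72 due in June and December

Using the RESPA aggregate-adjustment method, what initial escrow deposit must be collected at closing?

$2,144.12

Cushion = 2 × $931.48 = $1,862.96
Trial balance (start $0, +$931.48 each month, − disbursements):
  Jul: +$931.48 → $931.48
  Aug: +$931.48 → $1,862.96
  Sep: +$931.48 → $2,794.44
  Oct: +$931.48 → $3,725.92
  Nov: +$931.48 → $4,657.40
  Dec: +$931.48 − $5,870.04 → -$281.16
  Jan: +$931.48 → $650.32
  Feb: +$931.48 → $1,581.80
  Mar: +$931.48 → $2,513.28
  Apr: +$931.48 → $3,444.76
  May: +$931.48 → $4,376.24
  Jun: +$931.48 − $5,307.72 → $0.00
Lowest trial balance = -$281.16 (Dec)
Initial deposit = cushion − low point = $1,862.96 − (-$281.16) = $2,144.12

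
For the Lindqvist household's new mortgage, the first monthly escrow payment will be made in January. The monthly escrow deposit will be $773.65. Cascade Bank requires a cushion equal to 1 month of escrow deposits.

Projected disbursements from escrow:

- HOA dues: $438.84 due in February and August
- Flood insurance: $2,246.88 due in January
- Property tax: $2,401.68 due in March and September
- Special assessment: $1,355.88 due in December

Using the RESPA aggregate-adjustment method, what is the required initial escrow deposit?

Cushion = 1 × $773.65 = $773.65
Trial balance (start $0, +$773.65 each month, − disbursements):
  Jan: +$773.65 − $2,246.88 → -$1,473.23
  Feb: +$773.65 − $438.84 → -$1,138.42
  Mar: +$773.65 − $2,401.68 → -$2,766.45
  Apr: +$773.65 → -$1,992.80
  May: +$773.65 → -$1,219.15
  Jun: +$773.65 → -$445.50
  Jul: +$773.65 → $328.15
  Aug: +$773.65 − $438.84 → $662.96
  Sep: +$773.65 − $2,401.68 → -$965.07
  Oct: +$773.65 → -$191.42
  Nov: +$773.65 → $582.23
  Dec: +$773.65 − $1,355.88 → $0.00
Lowest trial balance = -$2,766.45 (Mar)
Initial deposit = cushion − low point = $773.65 − (-$2,766.45) = $3,540.10

$3,540.10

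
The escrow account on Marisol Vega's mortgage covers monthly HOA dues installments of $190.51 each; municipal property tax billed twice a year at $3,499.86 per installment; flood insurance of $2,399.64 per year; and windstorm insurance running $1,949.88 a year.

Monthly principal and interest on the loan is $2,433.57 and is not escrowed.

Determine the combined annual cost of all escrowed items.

HOA dues = $190.51 × 12 = $2,286.12/yr
Municipal property tax = $3,499.86 × 2 = $6,999.72/yr
Flood insurance = $2,399.64/yr
Windstorm insurance = $1,949.88/yr
Total per year = $2,286.12 + $6,999.72 + $2,399.64 + $1,949.88 = $13,635.36

$13,635.36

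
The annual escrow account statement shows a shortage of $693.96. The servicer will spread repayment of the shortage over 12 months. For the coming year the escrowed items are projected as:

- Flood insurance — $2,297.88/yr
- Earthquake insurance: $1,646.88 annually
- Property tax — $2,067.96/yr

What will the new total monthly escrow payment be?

Flood insurance = $2,297.88
Earthquake insurance = $1,646.88
Property tax = $2,067.96
Combined annual = $6,012.72
Monthly = $6,012.72 / 12 = $501.06
Monthly shortage recovery: $693.96 ÷ 12 = $57.83
New monthly escrow = $501.06 + $57.83 = $558.89

$558.89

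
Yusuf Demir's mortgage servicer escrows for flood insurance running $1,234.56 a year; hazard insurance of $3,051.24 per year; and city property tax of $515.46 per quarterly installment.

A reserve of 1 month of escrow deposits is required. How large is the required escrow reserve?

Flood insurance: $1,234.56 annually
Hazard insurance: $3,051.24 annually
City property tax: $515.46 × 4 = $2,061.84 annually
Annual escrow total = $1,234.56 + $3,051.24 + $2,061.84 = $6,347.64
Base monthly escrow = $6,347.64 / 12 = $528.97
Reserve = 1 × $528.97 = $528.97

$528.97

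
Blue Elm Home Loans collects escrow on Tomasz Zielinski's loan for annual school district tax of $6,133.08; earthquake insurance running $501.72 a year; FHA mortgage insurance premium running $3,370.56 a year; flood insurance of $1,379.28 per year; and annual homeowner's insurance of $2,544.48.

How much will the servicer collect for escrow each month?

School district tax = $6,133.08 annually
Earthquake insurance = $501.72 annually
FHA mortgage insurance premium = $3,370.56 annually
Flood insurance = $1,379.28 annually
Homeowner's insurance = $2,544.48 annually
Annual escrow total = $13,929.12
Monthly escrow = $13,929.12 ÷ 12 = $1,160.76

$1,160.76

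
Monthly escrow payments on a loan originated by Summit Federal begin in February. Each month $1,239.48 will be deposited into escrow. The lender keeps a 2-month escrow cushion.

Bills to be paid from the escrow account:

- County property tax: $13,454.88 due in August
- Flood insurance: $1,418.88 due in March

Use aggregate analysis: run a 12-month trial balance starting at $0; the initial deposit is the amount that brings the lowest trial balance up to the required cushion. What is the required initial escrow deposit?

Cushion = 2 × $1,239.48 = $2,478.96
Trial balance (start $0, +$1,239.48 each month, − disbursements):
  Feb: +$1,239.48 → $1,239.48
  Mar: +$1,239.48 − $1,418.88 → $1,060.08
  Apr: +$1,239.48 → $2,299.56
  May: +$1,239.48 → $3,539.04
  Jun: +$1,239.48 → $4,778.52
  Jul: +$1,239.48 → $6,018.00
  Aug: +$1,239.48 − $13,454.88 → -$6,197.40
  Sep: +$1,239.48 → -$4,957.92
  Oct: +$1,239.48 → -$3,718.44
  Nov: +$1,239.48 → -$2,478.96
  Dec: +$1,239.48 → -$1,239.48
  Jan: +$1,239.48 → $0.00
Lowest trial balance = -$6,197.40 (Aug)
Initial deposit = cushion − low point = $2,478.96 − (-$6,197.40) = $8,676.36

$8,676.36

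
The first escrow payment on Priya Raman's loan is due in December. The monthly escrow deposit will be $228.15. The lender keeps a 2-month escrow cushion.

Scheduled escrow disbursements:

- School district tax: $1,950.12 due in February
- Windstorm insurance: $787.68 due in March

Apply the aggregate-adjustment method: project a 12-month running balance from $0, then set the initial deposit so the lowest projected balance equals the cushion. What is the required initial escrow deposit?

Cushion = 2 × $228.15 = $456.30
Trial balance (start $0, +$228.15 each month, − disbursements):
  Dec: +$228.15 → $228.15
  Jan: +$228.15 → $456.30
  Feb: +$228.15 − $1,950.12 → -$1,265.67
  Mar: +$228.15 − $787.68 → -$1,825.20
  Apr: +$228.15 → -$1,597.05
  May: +$228.15 → -$1,368.90
  Jun: +$228.15 → -$1,140.75
  Jul: +$228.15 → -$912.60
  Aug: +$228.15 → -$684.45
  Sep: +$228.15 → -$456.30
  Oct: +$228.15 → -$228.15
  Nov: +$228.15 → $0.00
Lowest trial balance = -$1,825.20 (Mar)
Initial deposit = cushion − low point = $456.30 − (-$1,825.20) = $2,281.50

$2,281.50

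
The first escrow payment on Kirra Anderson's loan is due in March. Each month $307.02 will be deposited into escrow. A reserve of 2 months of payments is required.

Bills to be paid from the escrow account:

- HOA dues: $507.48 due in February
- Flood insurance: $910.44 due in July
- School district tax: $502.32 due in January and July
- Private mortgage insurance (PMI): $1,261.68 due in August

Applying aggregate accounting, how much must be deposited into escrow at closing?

Cushion = 2 × $307.02 = $614.04
Trial balance (start $0, +$307.02 each month, − disbursements):
  Mar: +$307.02 → $307.02
  Apr: +$307.02 → $614.04
  May: +$307.02 → $921.06
  Jun: +$307.02 → $1,228.08
  Jul: +$307.02 − $1,412.76 → $122.34
  Aug: +$307.02 − $1,261.68 → -$832.32
  Sep: +$307.02 → -$525.30
  Oct: +$307.02 → -$218.28
  Nov: +$307.02 → $88.74
  Dec: +$307.02 → $395.76
  Jan: +$307.02 − $502.32 → $200.46
  Feb: +$307.02 − $507.48 → $0.00
Lowest trial balance = -$832.32 (Aug)
Initial deposit = cushion − low point = $614.04 − (-$832.32) = $1,446.36

$1,446.36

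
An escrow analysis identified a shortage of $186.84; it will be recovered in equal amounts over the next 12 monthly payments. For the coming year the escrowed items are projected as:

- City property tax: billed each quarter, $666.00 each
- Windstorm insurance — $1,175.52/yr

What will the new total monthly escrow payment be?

City property tax: $666.00 × 4 = $2,664.00 annually
Windstorm insurance: $1,175.52 annually
Yearly total = $2,664.00 + $1,175.52 = $3,839.52
Base monthly escrow = $3,839.52 ÷ 12 = $319.96
Monthly shortage recovery: $186.84 ÷ 12 = $15.57
New monthly escrow = $319.96 + $15.57 = $335.53

$335.53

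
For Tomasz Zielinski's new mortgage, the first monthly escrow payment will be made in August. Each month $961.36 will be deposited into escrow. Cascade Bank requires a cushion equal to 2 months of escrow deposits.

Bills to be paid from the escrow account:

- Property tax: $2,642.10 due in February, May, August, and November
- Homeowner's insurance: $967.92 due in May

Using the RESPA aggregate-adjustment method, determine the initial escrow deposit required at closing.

$3,845.44

Cushion = 2 × $961.36 = $1,922.72
Trial balance (start $0, +$961.36 each month, − disbursements):
  Aug: +$961.36 − $2,642.10 → -$1,680.74
  Sep: +$961.36 → -$719.38
  Oct: +$961.36 → $241.98
  Nov: +$961.36 − $2,642.10 → -$1,438.76
  Dec: +$961.36 → -$477.40
  Jan: +$961.36 → $483.96
  Feb: +$961.36 − $2,642.10 → -$1,196.78
  Mar: +$961.36 → -$235.42
  Apr: +$961.36 → $725.94
  May: +$961.36 − $3,610.02 → -$1,922.72
  Jun: +$961.36 → -$961.36
  Jul: +$961.36 → $0.00
Lowest trial balance = -$1,922.72 (May)
Initial deposit = cushion − low point = $1,922.72 − (-$1,922.72) = $3,845.44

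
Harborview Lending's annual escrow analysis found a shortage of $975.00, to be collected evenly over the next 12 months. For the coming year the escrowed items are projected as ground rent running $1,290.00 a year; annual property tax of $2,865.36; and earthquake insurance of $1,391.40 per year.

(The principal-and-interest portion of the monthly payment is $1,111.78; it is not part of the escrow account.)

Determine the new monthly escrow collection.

Ground rent: $1,290.00 per year
Property tax: $2,865.36 per year
Earthquake insurance: $1,391.40 per year
Yearly total = $1,290.00 + $2,865.36 + $1,391.40 = $5,546.76
Monthly = $5,546.76 / 12 = $462.23
Shortage per month = $975.00 / 12 = $81.25
New monthly escrow = $462.23 + $81.25 = $543.48

$543.48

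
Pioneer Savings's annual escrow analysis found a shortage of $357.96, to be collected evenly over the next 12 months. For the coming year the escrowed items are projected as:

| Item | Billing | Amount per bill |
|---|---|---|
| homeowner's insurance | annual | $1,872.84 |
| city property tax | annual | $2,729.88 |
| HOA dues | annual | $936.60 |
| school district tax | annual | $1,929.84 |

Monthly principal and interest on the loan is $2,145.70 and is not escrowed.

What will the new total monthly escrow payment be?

$652.26

Homeowner's insurance: $1,872.84
City property tax: $2,729.88
HOA dues: $936.60
School district tax: $1,929.84
Total annual escrow = $1,872.84 + $2,729.88 + $936.60 + $1,929.84 = $7,469.16
Monthly = $7,469.16 / 12 = $622.43
Shortage per month = $357.96 / 12 = $29.83
New monthly escrow = $622.43 + $29.83 = $652.26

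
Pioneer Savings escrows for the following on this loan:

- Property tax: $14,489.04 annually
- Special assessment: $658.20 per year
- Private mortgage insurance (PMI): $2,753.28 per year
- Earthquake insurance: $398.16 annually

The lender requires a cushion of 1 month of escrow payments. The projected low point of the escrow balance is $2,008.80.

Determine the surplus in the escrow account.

Property tax: $14,489.04 per year
Special assessment: $658.20 per year
Private mortgage insurance (PMI): $2,753.28 per year
Earthquake insurance: $398.16 per year
Annual escrow total = $18,298.68
Monthly escrow = $18,298.68 ÷ 12 = $1,524.89
Required cushion = 1 × $1,524.89 = $1,524.89
Surplus = $2,008.80 − $1,524.89 = $483.91

$483.91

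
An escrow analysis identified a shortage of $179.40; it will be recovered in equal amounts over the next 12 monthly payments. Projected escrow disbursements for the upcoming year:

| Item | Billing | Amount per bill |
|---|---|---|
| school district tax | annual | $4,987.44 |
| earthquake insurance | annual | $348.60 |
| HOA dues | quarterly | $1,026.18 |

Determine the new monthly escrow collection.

School district tax — $4,987.44
Earthquake insurance — $348.60
HOA dues — $1,026.18 × 4 = $4,104.72
Total per year = $4,987.44 + $348.60 + $4,104.72 = $9,440.76
Monthly escrow = $9,440.76 ÷ 12 = $786.73
Shortage per month = $179.40 ÷ 12 = $14.95
New monthly escrow = $786.73 + $14.95 = $801.68

$801.68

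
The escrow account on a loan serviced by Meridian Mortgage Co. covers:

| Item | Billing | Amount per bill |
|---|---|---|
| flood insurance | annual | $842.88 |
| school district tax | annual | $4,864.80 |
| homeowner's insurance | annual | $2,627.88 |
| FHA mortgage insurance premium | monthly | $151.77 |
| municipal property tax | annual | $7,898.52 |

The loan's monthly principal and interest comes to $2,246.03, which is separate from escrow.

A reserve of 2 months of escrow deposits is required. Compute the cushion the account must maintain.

$3,009.22

Flood insurance: $842.88/yr
School district tax: $4,864.80/yr
Homeowner's insurance: $2,627.88/yr
FHA mortgage insurance premium: $151.77 × 12 = $1,821.24/yr
Municipal property tax: $7,898.52/yr
Total per year = $18,055.32
Per month = $18,055.32 / 12 = $1,504.61
Cushion = 2 × $1,504.61 = $3,009.22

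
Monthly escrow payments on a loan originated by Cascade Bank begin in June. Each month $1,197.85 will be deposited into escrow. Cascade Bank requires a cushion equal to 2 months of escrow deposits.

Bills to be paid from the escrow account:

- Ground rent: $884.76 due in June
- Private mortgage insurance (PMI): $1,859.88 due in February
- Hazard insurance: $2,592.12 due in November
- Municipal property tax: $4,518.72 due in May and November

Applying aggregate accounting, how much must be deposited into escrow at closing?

$3,204.20

Cushion = 2 × $1,197.85 = $2,395.70
Trial balance (start $0, +$1,197.85 each month, − disbursements):
  Jun: +$1,197.85 − $884.76 → $313.09
  Jul: +$1,197.85 → $1,510.94
  Aug: +$1,197.85 → $2,708.79
  Sep: +$1,197.85 → $3,906.64
  Oct: +$1,197.85 → $5,104.49
  Nov: +$1,197.85 − $7,110.84 → -$808.50
  Dec: +$1,197.85 → $389.35
  Jan: +$1,197.85 → $1,587.20
  Feb: +$1,197.85 − $1,859.88 → $925.17
  Mar: +$1,197.85 → $2,123.02
  Apr: +$1,197.85 → $3,320.87
  May: +$1,197.85 − $4,518.72 → $0.00
Lowest trial balance = -$808.50 (Nov)
Initial deposit = cushion − low point = $2,395.70 − (-$808.50) = $3,204.20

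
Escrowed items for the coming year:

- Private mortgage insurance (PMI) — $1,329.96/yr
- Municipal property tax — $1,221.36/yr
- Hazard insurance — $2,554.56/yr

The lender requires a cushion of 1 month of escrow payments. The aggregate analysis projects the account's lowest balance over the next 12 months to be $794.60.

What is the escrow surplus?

Private mortgage insurance (PMI) — $1,329.96
Municipal property tax — $1,221.36
Hazard insurance — $2,554.56
Combined annual = $1,329.96 + $1,221.36 + $2,554.56 = $5,105.88
Base monthly escrow = $5,105.88 / 12 = $425.49
Required reserve = 1 × $425.49 = $425.49
Surplus = $794.60 − $425.49 = $369.11

$369.11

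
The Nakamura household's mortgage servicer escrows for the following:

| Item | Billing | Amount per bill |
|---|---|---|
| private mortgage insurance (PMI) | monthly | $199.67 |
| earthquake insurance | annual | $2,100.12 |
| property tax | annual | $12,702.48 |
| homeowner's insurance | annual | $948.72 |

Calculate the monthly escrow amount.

Private mortgage insurance (PMI): $199.67 × 12 = $2,396.04/yr
Earthquake insurance: $2,100.12/yr
Property tax: $12,702.48/yr
Homeowner's insurance: $948.72/yr
Combined annual = $2,396.04 + $2,100.12 + $12,702.48 + $948.72 = $18,147.36
Base monthly escrow = $18,147.36 ÷ 12 = $1,512.28

$1,512.28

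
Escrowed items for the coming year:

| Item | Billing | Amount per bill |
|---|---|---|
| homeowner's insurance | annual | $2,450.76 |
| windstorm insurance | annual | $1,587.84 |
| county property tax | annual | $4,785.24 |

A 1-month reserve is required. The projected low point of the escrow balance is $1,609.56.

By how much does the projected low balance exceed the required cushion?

$874.24

Homeowner's insurance: $2,450.76/yr
Windstorm insurance: $1,587.84/yr
County property tax: $4,785.24/yr
Total annual escrow = $2,450.76 + $1,587.84 + $4,785.24 = $8,823.84
Base monthly escrow = $8,823.84 ÷ 12 = $735.32
Cushion = 1 × $735.32 = $735.32
Excess over cushion: $1,609.56 − $735.32 = $874.24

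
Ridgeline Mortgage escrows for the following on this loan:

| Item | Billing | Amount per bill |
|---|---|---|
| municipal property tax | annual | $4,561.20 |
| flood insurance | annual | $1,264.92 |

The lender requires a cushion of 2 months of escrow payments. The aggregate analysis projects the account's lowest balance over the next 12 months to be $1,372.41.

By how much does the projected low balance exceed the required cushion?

Municipal property tax: $4,561.20/yr
Flood insurance: $1,264.92/yr
Yearly total = $4,561.20 + $1,264.92 = $5,826.12
Base monthly escrow = $5,826.12 ÷ 12 = $485.51
Required reserve = 2 × $485.51 = $971.02
Surplus = $1,372.41 − $971.02 = $401.39

$401.39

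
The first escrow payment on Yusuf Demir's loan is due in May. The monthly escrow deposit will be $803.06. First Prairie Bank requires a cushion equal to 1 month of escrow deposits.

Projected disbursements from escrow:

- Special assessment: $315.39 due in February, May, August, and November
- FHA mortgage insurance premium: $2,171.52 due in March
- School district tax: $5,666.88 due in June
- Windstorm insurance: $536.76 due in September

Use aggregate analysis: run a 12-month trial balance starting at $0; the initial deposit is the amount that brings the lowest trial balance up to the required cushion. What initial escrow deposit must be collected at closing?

Cushion = 1 × $803.06 = $803.06
Trial balance (start $0, +$803.06 each month, − disbursements):
  May: +$803.06 − $315.39 → $487.67
  Jun: +$803.06 − $5,666.88 → -$4,376.15
  Jul: +$803.06 → -$3,573.09
  Aug: +$803.06 − $315.39 → -$3,085.42
  Sep: +$803.06 − $536.76 → -$2,819.12
  Oct: +$803.06 → -$2,016.06
  Nov: +$803.06 − $315.39 → -$1,528.39
  Dec: +$803.06 → -$725.33
  Jan: +$803.06 → $77.73
  Feb: +$803.06 − $315.39 → $565.40
  Mar: +$803.06 − $2,171.52 → -$803.06
  Apr: +$803.06 → $0.00
Lowest trial balance = -$4,376.15 (Jun)
Initial deposit = cushion − low point = $803.06 − (-$4,376.15) = $5,179.21

$5,179.21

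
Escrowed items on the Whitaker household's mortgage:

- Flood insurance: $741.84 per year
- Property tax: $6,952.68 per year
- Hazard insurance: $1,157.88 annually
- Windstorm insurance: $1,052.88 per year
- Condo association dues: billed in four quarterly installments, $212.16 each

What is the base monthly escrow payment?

Flood insurance = $741.84 per year
Property tax = $6,952.68 per year
Hazard insurance = $1,157.88 per year
Windstorm insurance = $1,052.88 per year
Condo association dues = $212.16 × 4 = $848.64 per year
Annual escrow total = $741.84 + $6,952.68 + $1,157.88 + $1,052.88 + $848.64 = $10,753.92
Per month = $10,753.92 / 12 = $896.16

$896.16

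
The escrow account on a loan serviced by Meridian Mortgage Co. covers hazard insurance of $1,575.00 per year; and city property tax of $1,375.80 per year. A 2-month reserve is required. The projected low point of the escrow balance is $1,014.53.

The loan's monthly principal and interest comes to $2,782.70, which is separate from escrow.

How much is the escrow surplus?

Hazard insurance: $1,575.00
City property tax: $1,375.80
Total per year = $1,575.00 + $1,375.80 = $2,950.80
Per month = $2,950.80 / 12 = $245.90
Required reserve = 2 × $245.90 = $491.80
Excess over cushion: $1,014.53 − $491.80 = $522.73

$522.73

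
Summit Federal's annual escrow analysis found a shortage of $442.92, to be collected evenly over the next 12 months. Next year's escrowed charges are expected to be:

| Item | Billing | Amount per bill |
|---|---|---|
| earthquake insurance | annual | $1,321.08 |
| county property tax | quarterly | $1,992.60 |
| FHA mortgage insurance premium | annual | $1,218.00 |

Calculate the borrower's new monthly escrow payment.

Earthquake insurance — $1,321.08 per year
County property tax — $1,992.60 × 4 = $7,970.40 per year
FHA mortgage insurance premium — $1,218.00 per year
Yearly total = $1,321.08 + $7,970.40 + $1,218.00 = $10,509.48
Base monthly escrow = $10,509.48 ÷ 12 = $875.79
Shortage per month = $442.92 / 12 = $36.91
Adjusted monthly = $875.79 + $36.91 = $912.70

$912.70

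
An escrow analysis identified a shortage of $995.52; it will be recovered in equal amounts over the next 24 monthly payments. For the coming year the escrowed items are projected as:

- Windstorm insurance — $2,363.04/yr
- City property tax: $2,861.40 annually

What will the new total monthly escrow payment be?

Windstorm insurance — $2,363.04
City property tax — $2,861.40
Combined annual = $2,363.04 + $2,861.40 = $5,224.44
Per month = $5,224.44 / 12 = $435.37
Monthly shortage recovery: $995.52 ÷ 24 = $41.48
New monthly escrow = $435.37 + $41.48 = $476.85

$476.85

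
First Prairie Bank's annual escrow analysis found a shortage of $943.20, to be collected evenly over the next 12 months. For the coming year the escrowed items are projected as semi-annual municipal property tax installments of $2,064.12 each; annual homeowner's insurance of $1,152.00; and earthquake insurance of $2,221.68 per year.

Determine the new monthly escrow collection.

Municipal property tax — $2,064.12 × 2 = $4,128.24/yr
Homeowner's insurance — $1,152.00/yr
Earthquake insurance — $2,221.68/yr
Combined annual = $4,128.24 + $1,152.00 + $2,221.68 = $7,501.92
Monthly = $7,501.92 / 12 = $625.16
Shortage per month = $943.20 / 12 = $78.60
New monthly escrow = $625.16 + $78.60 = $703.76

$703.76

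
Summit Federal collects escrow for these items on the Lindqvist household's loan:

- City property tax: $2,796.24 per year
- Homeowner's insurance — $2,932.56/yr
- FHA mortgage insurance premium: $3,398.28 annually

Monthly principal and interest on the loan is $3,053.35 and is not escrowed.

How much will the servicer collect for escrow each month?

City property tax = $2,796.24/yr
Homeowner's insurance = $2,932.56/yr
FHA mortgage insurance premium = $3,398.28/yr
Annual escrow total = $2,796.24 + $2,932.56 + $3,398.28 = $9,127.08
Monthly = $9,127.08 ÷ 12 = $760.59

$760.59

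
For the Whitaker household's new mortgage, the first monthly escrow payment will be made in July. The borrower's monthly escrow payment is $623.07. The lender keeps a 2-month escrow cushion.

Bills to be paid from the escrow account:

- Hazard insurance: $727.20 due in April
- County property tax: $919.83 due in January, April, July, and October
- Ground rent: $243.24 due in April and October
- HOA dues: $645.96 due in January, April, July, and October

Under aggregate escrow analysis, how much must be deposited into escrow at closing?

Cushion = 2 × $623.07 = $1,246.14
Trial balance (start $0, +$623.07 each month, − disbursements):
  Jul: +$623.07 − $1,565.79 → -$942.72
  Aug: +$623.07 → -$319.65
  Sep: +$623.07 → $303.42
  Oct: +$623.07 − $1,809.03 → -$882.54
  Nov: +$623.07 → -$259.47
  Dec: +$623.07 → $363.60
  Jan: +$623.07 − $1,565.79 → -$579.12
  Feb: +$623.07 → $43.95
  Mar: +$623.07 → $667.02
  Apr: +$623.07 − $2,536.23 → -$1,246.14
  May: +$623.07 → -$623.07
  Jun: +$623.07 → $0.00
Lowest trial balance = -$1,246.14 (Apr)
Initial deposit = cushion − low point = $1,246.14 − (-$1,246.14) = $2,492.28

$2,492.28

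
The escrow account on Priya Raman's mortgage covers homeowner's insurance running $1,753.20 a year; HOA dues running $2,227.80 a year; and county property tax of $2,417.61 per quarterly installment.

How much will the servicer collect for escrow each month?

$1,137.62

Homeowner's insurance = $1,753.20 annually
HOA dues = $2,227.80 annually
County property tax = $2,417.61 × 4 = $9,670.44 annually
Yearly total = $13,651.44
Monthly = $13,651.44 ÷ 12 = $1,137.62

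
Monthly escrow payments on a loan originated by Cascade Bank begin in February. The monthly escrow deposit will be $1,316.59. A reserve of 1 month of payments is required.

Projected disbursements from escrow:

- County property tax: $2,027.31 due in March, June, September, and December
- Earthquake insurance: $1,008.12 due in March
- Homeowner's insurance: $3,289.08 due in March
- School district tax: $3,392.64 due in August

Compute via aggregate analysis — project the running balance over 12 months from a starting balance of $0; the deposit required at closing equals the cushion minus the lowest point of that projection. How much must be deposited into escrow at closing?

Cushion = 1 × $1,316.59 = $1,316.59
Trial balance (start $0, +$1,316.59 each month, − disbursements):
  Feb: +$1,316.59 → $1,316.59
  Mar: +$1,316.59 − $6,324.51 → -$3,691.33
  Apr: +$1,316.59 → -$2,374.74
  May: +$1,316.59 → -$1,058.15
  Jun: +$1,316.59 − $2,027.31 → -$1,768.87
  Jul: +$1,316.59 → -$452.28
  Aug: +$1,316.59 − $3,392.64 → -$2,528.33
  Sep: +$1,316.59 − $2,027.31 → -$3,239.05
  Oct: +$1,316.59 → -$1,922.46
  Nov: +$1,316.59 → -$605.87
  Dec: +$1,316.59 − $2,027.31 → -$1,316.59
  Jan: +$1,316.59 → $0.00
Lowest trial balance = -$3,691.33 (Mar)
Initial deposit = cushion − low point = $1,316.59 − (-$3,691.33) = $5,007.92

$5,007.92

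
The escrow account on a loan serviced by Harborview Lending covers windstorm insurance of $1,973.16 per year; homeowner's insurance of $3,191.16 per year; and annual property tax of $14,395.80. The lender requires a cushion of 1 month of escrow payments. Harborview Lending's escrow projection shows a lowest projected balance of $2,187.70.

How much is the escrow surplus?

Windstorm insurance = $1,973.16 per year
Homeowner's insurance = $3,191.16 per year
Property tax = $14,395.80 per year
Annual escrow total = $19,560.12
Monthly = $19,560.12 / 12 = $1,630.01
Required cushion = 1 × $1,630.01 = $1,630.01
Excess over cushion: $2,187.70 − $1,630.01 = $557.69

$557.69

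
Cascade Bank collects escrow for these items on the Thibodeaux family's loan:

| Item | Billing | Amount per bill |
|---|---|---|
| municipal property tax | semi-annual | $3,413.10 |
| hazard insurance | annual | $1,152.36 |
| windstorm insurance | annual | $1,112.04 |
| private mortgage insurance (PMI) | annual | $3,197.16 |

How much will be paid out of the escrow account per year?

$12,287.76

Municipal property tax: $3,413.10 × 2 = $6,826.20 annually
Hazard insurance: $1,152.36 annually
Windstorm insurance: $1,112.04 annually
Private mortgage insurance (PMI): $3,197.16 annually
Total per year = $6,826.20 + $1,152.36 + $1,112.04 + $3,197.16 = $12,287.76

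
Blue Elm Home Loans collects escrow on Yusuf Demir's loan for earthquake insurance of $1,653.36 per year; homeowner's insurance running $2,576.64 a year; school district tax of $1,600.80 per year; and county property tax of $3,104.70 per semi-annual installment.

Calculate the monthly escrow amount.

Earthquake insurance — $1,653.36
Homeowner's insurance — $2,576.64
School district tax — $1,600.80
County property tax — $3,104.70 × 2 = $6,209.40
Annual escrow total = $12,040.20
Base monthly escrow = $12,040.20 ÷ 12 = $1,003.35

$1,003.35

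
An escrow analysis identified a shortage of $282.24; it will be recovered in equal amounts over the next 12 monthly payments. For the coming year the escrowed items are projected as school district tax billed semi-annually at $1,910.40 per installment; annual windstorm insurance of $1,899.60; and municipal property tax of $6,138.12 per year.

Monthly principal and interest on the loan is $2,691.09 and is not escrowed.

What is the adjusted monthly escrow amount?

$1,011.73

School district tax — $1,910.40 × 2 = $3,820.80/yr
Windstorm insurance — $1,899.60/yr
Municipal property tax — $6,138.12/yr
Total annual escrow = $11,858.52
Monthly escrow = $11,858.52 ÷ 12 = $988.21
Monthly shortage recovery: $282.24 / 12 = $23.52
Adjusted monthly = $988.21 + $23.52 = $1,011.73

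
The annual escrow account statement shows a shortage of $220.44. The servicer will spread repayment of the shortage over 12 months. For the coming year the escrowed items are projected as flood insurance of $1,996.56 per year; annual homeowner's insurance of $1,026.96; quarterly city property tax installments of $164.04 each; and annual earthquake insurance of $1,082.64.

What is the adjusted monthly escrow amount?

$415.23

Flood insurance = $1,996.56/yr
Homeowner's insurance = $1,026.96/yr
City property tax = $164.04 × 4 = $656.16/yr
Earthquake insurance = $1,082.64/yr
Yearly total = $1,996.56 + $1,026.96 + $656.16 + $1,082.64 = $4,762.32
Monthly escrow = $4,762.32 ÷ 12 = $396.86
Shortage spread = $220.44 ÷ 12 = $18.37/mo
New monthly escrow = $396.86 + $18.37 = $415.23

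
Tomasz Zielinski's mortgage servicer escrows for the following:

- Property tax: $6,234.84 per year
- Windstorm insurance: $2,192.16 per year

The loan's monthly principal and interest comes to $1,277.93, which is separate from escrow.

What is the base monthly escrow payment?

Property tax — $6,234.84 per year
Windstorm insurance — $2,192.16 per year
Combined annual = $8,427.00
Per month = $8,427.00 ÷ 12 = $702.25

$702.25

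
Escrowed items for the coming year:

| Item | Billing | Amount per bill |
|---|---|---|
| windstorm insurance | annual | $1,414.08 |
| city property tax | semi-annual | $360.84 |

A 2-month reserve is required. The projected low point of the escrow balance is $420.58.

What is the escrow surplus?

$64.62

Windstorm insurance: $1,414.08
City property tax: $360.84 × 2 = $721.68
Annual escrow total = $1,414.08 + $721.68 = $2,135.76
Base monthly escrow = $2,135.76 / 12 = $177.98
Cushion = 2 × $177.98 = $355.96
Excess over cushion: $420.58 − $355.96 = $64.62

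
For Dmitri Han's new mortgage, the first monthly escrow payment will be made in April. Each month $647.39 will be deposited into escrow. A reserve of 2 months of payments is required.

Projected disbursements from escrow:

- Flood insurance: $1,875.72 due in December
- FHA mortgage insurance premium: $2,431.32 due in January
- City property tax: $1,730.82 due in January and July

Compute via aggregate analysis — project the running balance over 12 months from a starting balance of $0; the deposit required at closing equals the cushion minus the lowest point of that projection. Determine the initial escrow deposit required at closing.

Cushion = 2 × $647.39 = $1,294.78
Trial balance (start $0, +$647.39 each month, − disbursements):
  Apr: +$647.39 → $647.39
  May: +$647.39 → $1,294.78
  Jun: +$647.39 → $1,942.17
  Jul: +$647.39 − $1,730.82 → $858.74
  Aug: +$647.39 → $1,506.13
  Sep: +$647.39 → $2,153.52
  Oct: +$647.39 → $2,800.91
  Nov: +$647.39 → $3,448.30
  Dec: +$647.39 − $1,875.72 → $2,219.97
  Jan: +$647.39 − $4,162.14 → -$1,294.78
  Feb: +$647.39 → -$647.39
  Mar: +$647.39 → $0.00
Lowest trial balance = -$1,294.78 (Jan)
Initial deposit = cushion − low point = $1,294.78 − (-$1,294.78) = $2,589.56

$2,589.56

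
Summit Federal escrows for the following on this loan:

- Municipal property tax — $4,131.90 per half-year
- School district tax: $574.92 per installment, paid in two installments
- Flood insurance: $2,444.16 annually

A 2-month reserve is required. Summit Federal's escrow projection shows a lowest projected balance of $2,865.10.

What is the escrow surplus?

Municipal property tax: $4,131.90 × 2 = $8,263.80
School district tax: $574.92 × 2 = $1,149.84
Flood insurance: $2,444.16
Combined annual = $11,857.80
Monthly escrow = $11,857.80 ÷ 12 = $988.15
Required cushion = 2 × $988.15 = $1,976.30
Surplus = $2,865.10 − $1,976.30 = $888.80

$888.80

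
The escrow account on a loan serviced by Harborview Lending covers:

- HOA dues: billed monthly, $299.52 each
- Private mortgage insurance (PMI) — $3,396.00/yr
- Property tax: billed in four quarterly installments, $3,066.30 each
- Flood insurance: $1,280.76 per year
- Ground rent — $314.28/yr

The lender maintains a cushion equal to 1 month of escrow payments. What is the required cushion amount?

$1,737.54

HOA dues: $299.52 × 12 = $3,594.24 annually
Private mortgage insurance (PMI): $3,396.00 annually
Property tax: $3,066.30 × 4 = $12,265.20 annually
Flood insurance: $1,280.76 annually
Ground rent: $314.28 annually
Yearly total = $20,850.48
Base monthly escrow = $20,850.48 / 12 = $1,737.54
Cushion = 1 × $1,737.54 = $1,737.54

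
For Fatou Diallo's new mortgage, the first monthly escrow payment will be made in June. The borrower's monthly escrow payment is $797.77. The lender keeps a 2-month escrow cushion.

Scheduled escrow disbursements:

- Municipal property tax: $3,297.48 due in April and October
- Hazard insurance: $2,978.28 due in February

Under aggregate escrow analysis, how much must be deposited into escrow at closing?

$2,393.31

Cushion = 2 × $797.77 = $1,595.54
Trial balance (start $0, +$797.77 each month, − disbursements):
  Jun: +$797.77 → $797.77
  Jul: +$797.77 → $1,595.54
  Aug: +$797.77 → $2,393.31
  Sep: +$797.77 → $3,191.08
  Oct: +$797.77 − $3,297.48 → $691.37
  Nov: +$797.77 → $1,489.14
  Dec: +$797.77 → $2,286.91
  Jan: +$797.77 → $3,084.68
  Feb: +$797.77 − $2,978.28 → $904.17
  Mar: +$797.77 → $1,701.94
  Apr: +$797.77 − $3,297.48 → -$797.77
  May: +$797.77 → $0.00
Lowest trial balance = -$797.77 (Apr)
Initial deposit = cushion − low point = $1,595.54 − (-$797.77) = $2,393.31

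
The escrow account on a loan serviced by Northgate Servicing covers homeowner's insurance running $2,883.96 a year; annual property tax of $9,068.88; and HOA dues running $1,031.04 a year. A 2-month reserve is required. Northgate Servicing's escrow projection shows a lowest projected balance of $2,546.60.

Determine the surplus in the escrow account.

Homeowner's insurance — $2,883.96 per year
Property tax — $9,068.88 per year
HOA dues — $1,031.04 per year
Total per year = $2,883.96 + $9,068.88 + $1,031.04 = $12,983.88
Monthly = $12,983.88 ÷ 12 = $1,081.99
Cushion = 2 × $1,081.99 = $2,163.98
Surplus = $2,546.60 − $2,163.98 = $382.62

$382.62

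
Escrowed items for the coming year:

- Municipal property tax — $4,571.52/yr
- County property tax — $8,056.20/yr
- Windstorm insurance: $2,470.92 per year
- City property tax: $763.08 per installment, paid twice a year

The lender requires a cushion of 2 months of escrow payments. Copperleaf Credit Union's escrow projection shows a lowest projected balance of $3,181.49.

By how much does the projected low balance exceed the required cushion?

$410.69

Municipal property tax: $4,571.52/yr
County property tax: $8,056.20/yr
Windstorm insurance: $2,470.92/yr
City property tax: $763.08 × 2 = $1,526.16/yr
Yearly total = $4,571.52 + $8,056.20 + $2,470.92 + $1,526.16 = $16,624.80
Monthly escrow = $16,624.80 / 12 = $1,385.40
Cushion = 2 × $1,385.40 = $2,770.80
Surplus = $3,181.49 − $2,770.80 = $410.69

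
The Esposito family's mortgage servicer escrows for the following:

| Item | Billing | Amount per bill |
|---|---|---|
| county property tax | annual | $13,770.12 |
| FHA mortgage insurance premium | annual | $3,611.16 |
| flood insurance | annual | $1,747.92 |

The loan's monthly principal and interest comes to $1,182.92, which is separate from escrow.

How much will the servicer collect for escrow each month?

$1,594.10

County property tax: $13,770.12/yr
FHA mortgage insurance premium: $3,611.16/yr
Flood insurance: $1,747.92/yr
Total annual escrow = $13,770.12 + $3,611.16 + $1,747.92 = $19,129.20
Base monthly escrow = $19,129.20 ÷ 12 = $1,594.10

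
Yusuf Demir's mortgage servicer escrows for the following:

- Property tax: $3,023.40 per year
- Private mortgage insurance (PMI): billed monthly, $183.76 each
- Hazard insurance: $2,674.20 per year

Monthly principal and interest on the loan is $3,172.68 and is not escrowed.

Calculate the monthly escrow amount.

Property tax: $3,023.40 per year
Private mortgage insurance (PMI): $183.76 × 12 = $2,205.12 per year
Hazard insurance: $2,674.20 per year
Yearly total = $7,902.72
Monthly escrow = $7,902.72 / 12 = $658.56

$658.56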